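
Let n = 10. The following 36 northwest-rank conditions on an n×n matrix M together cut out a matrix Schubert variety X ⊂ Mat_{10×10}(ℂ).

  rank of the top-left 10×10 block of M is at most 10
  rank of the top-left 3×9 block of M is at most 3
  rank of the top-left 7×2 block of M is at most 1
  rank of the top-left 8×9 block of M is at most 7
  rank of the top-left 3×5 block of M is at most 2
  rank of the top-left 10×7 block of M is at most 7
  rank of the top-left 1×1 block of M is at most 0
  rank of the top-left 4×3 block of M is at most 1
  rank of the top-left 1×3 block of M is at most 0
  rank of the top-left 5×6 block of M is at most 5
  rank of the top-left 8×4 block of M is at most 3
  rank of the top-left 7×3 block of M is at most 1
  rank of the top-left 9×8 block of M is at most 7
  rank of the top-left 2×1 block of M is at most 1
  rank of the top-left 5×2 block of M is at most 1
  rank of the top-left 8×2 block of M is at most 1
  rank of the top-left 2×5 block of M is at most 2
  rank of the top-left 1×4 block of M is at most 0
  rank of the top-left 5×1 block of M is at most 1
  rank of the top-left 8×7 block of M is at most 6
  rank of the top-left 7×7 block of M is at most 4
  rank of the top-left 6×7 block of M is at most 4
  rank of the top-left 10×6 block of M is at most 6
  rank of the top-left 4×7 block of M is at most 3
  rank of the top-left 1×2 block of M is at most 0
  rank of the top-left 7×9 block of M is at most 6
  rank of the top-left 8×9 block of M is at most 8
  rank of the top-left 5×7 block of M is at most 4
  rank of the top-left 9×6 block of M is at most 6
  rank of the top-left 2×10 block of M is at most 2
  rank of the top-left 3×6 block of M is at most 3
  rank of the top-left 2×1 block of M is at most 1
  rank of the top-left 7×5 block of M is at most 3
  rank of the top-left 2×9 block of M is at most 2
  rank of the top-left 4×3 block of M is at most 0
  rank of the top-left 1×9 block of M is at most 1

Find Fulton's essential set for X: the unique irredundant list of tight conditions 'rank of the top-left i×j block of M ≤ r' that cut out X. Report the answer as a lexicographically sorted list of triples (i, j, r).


Rank table r_w(10×10) implied by the 36 constraints:

  row 1: 0 0 0 0 1 1 1 1 1 1
  row 2: 0 0 0 1 2 2 2 2 2 2
  row 3: 0 0 0 1 2 3 3 3 3 3
  row 4: 0 0 0 1 2 3 3 4 4 4
  row 5: 1 1 1 2 3 4 4 5 5 5
  row 6: 1 1 1 2 3 4 4 5 6 6
  row 7: 1 1 1 2 3 4 4 5 6 7
  row 8: 1 1 2 3 4 5 5 6 7 8
  row 9: 1 2 3 4 5 6 6 7 8 9
  row 10: 1 2 3 4 5 6 7 8 9 10

second differences of R give the permutation w = (5, 4, 6, 8, 1, 9, 10, 3, 2, 7).

Rothe diagram D(w) (21 cells), 6 SE-corners (essential conditions):

[(1, 4, 0), (4, 3, 0), (4, 7, 3), (7, 3, 1), (7, 7, 4), (8, 2, 1)]


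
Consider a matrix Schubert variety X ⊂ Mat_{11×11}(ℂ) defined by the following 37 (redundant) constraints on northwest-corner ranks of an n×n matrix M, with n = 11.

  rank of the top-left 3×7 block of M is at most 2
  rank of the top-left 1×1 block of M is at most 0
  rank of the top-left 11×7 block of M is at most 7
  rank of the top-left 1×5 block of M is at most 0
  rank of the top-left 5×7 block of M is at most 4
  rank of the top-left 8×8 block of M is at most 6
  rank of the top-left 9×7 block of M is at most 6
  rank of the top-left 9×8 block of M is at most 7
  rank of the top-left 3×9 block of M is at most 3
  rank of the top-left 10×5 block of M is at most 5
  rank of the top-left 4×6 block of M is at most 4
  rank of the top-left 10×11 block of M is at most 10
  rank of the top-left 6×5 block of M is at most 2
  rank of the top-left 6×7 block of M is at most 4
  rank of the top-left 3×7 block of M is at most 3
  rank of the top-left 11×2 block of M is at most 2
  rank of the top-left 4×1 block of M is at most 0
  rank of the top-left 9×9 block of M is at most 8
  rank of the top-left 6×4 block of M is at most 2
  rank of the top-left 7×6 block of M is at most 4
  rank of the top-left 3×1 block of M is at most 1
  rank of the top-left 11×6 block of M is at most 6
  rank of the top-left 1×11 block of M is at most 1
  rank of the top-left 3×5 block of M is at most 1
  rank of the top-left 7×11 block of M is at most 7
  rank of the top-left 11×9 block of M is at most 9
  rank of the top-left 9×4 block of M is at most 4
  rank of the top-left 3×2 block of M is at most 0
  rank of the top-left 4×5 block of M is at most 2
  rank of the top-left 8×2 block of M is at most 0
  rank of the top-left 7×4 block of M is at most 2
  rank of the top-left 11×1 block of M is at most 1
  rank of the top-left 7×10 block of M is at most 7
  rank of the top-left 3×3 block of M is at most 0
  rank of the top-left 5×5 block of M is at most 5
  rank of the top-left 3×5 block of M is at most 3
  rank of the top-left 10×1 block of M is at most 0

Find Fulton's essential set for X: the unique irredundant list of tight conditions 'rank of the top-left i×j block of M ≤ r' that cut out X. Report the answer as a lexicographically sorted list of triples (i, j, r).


Recovering R(i,j) via the rank-extension bound from the 37 conditions:

  i=1: 0 0 0 0 0 1 1 1 1 1 1
  i=2: 0 0 0 1 1 2 2 2 2 2 2
  i=3: 0 0 0 1 1 2 2 3 3 3 3
  i=4: 0 0 1 2 2 3 3 4 4 4 4
  i=5: 0 0 1 2 2 3 4 5 5 5 5
  i=6: 0 0 1 2 2 3 4 5 6 6 6
  i=7: 0 0 1 2 3 4 5 6 7 7 7
  i=8: 0 0 1 2 3 4 5 6 7 8 8
  i=9: 0 1 2 3 4 5 6 7 8 9 9
  i=10: 0 1 2 3 4 5 6 7 8 9 10
  i=11: 1 2 3 4 5 6 7 8 9 10 11

hence w(1..11) = (6, 4, 8, 3, 7, 9, 5, 10, 2, 11, 1).

Fulton essential set (7 of the 27 Rothe cells):

[(1, 5, 0), (3, 3, 0), (3, 5, 1), (3, 7, 2), (6, 5, 2), (8, 2, 0), (10, 1, 0)]


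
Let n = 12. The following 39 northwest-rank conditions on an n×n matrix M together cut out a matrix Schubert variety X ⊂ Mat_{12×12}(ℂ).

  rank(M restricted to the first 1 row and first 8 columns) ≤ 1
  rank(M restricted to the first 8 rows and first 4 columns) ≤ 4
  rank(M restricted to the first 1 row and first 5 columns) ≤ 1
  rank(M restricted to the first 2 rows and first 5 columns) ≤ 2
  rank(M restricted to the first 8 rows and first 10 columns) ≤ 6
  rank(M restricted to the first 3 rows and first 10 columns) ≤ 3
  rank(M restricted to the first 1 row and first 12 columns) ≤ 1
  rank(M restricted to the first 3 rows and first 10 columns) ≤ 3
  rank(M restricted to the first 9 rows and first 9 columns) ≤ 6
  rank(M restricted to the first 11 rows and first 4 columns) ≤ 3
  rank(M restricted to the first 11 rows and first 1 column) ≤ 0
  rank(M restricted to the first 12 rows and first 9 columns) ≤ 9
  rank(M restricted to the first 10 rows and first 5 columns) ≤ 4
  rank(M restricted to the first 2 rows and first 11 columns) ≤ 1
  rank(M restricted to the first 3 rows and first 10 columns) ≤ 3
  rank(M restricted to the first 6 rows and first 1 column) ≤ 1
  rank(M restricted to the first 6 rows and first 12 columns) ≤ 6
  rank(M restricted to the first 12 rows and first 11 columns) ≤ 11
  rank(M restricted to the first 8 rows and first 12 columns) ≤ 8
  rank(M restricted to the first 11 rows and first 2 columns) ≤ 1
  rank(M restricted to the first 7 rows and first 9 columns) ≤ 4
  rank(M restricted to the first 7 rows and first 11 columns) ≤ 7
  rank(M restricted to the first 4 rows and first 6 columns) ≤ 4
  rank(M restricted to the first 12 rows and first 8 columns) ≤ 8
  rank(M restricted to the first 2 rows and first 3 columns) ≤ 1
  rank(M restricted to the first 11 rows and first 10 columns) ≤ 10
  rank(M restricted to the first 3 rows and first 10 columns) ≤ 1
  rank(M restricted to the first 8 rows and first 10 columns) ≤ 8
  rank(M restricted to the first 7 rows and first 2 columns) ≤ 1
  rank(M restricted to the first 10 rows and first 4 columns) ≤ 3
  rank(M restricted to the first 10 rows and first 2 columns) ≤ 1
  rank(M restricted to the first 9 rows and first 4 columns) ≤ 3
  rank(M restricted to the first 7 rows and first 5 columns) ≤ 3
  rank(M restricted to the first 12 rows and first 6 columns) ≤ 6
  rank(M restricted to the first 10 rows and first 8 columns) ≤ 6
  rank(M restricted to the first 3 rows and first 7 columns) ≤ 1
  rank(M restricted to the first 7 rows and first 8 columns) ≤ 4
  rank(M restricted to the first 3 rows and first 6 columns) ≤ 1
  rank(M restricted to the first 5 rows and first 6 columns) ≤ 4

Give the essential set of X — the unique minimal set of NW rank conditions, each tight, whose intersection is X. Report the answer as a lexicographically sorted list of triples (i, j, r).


Propagating the 39 rank bounds to every northwest block:

  i=1: 0 | 1 | 1 | 1 | 1 | 1 | 1 | 1 | 1 | 1 | 1 | 1
  i=2: 0 | 1 | 1 | 1 | 1 | 1 | 1 | 1 | 1 | 1 | 1 | 2
  i=3: 0 | 1 | 1 | 1 | 1 | 1 | 1 | 1 | 1 | 1 | 2 | 3
  i=4: 0 | 1 | 2 | 2 | 2 | 2 | 2 | 2 | 2 | 2 | 3 | 4
  i=5: 0 | 1 | 2 | 3 | 3 | 3 | 3 | 3 | 3 | 3 | 4 | 5
  i=6: 0 | 1 | 2 | 3 | 3 | 4 | 4 | 4 | 4 | 4 | 5 | 6
  i=7: 0 | 1 | 2 | 3 | 3 | 4 | 4 | 4 | 4 | 5 | 6 | 7
  i=8: 0 | 1 | 2 | 3 | 4 | 5 | 5 | 5 | 5 | 6 | 7 | 8
  i=9: 0 | 1 | 2 | 3 | 4 | 5 | 6 | 6 | 6 | 7 | 8 | 9
  i=10: 0 | 1 | 2 | 3 | 4 | 5 | 6 | 6 | 7 | 8 | 9 | 10
  i=11: 0 | 1 | 2 | 3 | 4 | 5 | 6 | 7 | 8 | 9 | 10 | 11
  i=12: 1 | 2 | 3 | 4 | 5 | 6 | 7 | 8 | 9 | 10 | 11 | 12

reading off 1-entries of Δ²R: w = (2, 12, 11, 3, 4, 6, 10, 5, 7, 9, 8, 1).

Fulton essential set (6 of the 34 Rothe cells):

[(2, 11, 1), (3, 10, 1), (7, 5, 3), (7, 9, 4), (10, 8, 6), (11, 1, 0)]


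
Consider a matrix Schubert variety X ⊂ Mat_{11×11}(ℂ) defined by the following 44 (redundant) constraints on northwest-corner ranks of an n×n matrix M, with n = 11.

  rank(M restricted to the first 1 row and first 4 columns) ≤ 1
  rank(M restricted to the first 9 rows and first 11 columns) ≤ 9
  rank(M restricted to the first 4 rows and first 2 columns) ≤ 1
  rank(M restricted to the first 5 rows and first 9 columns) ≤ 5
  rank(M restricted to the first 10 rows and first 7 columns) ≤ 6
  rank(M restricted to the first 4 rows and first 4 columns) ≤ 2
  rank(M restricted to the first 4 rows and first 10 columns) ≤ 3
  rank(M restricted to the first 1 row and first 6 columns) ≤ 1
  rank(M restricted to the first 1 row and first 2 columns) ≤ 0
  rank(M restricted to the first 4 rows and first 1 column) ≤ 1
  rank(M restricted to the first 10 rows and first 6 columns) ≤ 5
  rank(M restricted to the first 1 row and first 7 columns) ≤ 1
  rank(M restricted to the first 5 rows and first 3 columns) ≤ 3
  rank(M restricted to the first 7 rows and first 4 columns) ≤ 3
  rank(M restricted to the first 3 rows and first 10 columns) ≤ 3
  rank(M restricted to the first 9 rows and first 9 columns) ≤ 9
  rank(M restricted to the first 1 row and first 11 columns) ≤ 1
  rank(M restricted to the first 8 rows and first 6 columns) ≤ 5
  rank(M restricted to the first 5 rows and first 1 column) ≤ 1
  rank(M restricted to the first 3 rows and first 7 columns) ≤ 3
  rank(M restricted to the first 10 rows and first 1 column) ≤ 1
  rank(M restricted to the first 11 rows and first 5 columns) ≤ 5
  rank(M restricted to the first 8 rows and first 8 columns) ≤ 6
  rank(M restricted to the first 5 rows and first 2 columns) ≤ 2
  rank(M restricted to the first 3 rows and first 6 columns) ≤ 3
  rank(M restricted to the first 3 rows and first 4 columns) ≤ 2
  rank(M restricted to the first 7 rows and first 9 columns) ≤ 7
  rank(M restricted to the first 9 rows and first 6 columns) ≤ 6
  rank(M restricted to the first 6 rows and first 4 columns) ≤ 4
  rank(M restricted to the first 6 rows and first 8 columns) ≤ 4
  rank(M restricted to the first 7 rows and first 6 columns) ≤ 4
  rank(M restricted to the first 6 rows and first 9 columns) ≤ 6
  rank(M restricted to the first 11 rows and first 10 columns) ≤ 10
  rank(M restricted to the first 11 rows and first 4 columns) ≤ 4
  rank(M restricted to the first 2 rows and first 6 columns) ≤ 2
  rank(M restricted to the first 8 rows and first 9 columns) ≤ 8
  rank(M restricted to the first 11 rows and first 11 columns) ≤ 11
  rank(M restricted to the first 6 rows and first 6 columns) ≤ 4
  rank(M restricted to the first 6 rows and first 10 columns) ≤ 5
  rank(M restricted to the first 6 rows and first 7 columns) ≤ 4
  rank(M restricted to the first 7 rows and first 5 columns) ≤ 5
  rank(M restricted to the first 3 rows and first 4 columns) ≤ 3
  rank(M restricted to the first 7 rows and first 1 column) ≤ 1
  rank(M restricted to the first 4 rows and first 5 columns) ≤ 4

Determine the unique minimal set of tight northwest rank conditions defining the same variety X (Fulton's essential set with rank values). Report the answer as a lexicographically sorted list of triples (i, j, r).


Reconstructing r_w from the 44 given conditions:

  0 0 1 1 1 1 1 1 1 1 1
  1 1 2 2 2 2 2 2 2 2 2
  1 1 2 2 3 3 3 3 3 3 3
  1 1 2 2 3 3 3 3 3 3 4
  1 2 3 3 4 4 4 4 4 4 5
  1 2 3 3 4 4 4 4 5 5 6
  1 2 3 3 4 4 5 5 6 6 7
  1 2 3 4 5 5 6 6 7 7 8
  1 2 3 4 5 5 6 7 8 8 9
  1 2 3 4 5 5 6 7 8 9 10
  1 2 3 4 5 6 7 8 9 10 11

reading off 1-entries of Δ²R: w = (3, 1, 5, 11, 2, 9, 7, 4, 8, 10, 6).

|D(w)|=19, |Ess(w)|=8:

[(1, 2, 0), (4, 2, 1), (4, 4, 2), (4, 10, 3), (6, 8, 4), (7, 4, 3), (7, 6, 4), (10, 6, 5)]


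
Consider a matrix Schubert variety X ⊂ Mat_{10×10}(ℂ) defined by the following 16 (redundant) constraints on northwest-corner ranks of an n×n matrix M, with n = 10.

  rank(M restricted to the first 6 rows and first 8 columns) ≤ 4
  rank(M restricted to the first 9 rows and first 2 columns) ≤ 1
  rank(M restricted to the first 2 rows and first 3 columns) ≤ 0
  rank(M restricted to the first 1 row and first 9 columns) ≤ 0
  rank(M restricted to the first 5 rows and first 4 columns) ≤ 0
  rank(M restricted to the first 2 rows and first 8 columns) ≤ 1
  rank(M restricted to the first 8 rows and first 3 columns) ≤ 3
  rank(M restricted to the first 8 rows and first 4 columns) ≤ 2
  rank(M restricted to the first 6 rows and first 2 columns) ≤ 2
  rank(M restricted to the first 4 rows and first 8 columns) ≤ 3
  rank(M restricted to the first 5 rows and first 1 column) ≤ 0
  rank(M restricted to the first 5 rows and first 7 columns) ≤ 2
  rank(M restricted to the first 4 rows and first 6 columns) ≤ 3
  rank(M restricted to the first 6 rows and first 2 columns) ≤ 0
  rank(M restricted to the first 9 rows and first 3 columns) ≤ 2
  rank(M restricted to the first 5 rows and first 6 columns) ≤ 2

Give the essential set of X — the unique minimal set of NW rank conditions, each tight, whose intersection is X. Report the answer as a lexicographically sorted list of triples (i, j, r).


Recovering R(i,j) via the rank-extension bound from the 16 conditions:

  row 1: 0, 0, 0, 0, 0, 0, 0, 0, 0, 1
  row 2: 0, 0, 0, 0, 1, 1, 1, 1, 1, 2
  row 3: 0, 0, 0, 0, 1, 2, 2, 2, 2, 3
  row 4: 0, 0, 0, 0, 1, 2, 2, 3, 3, 4
  row 5: 0, 0, 0, 0, 1, 2, 2, 3, 4, 5
  row 6: 0, 0, 1, 1, 2, 3, 3, 4, 5, 6
  row 7: 1, 1, 2, 2, 3, 4, 4, 5, 6, 7
  row 8: 1, 1, 2, 2, 3, 4, 5, 6, 7, 8
  row 9: 1, 1, 2, 3, 4, 5, 6, 7, 8, 9
  row 10: 1, 2, 3, 4, 5, 6, 7, 8, 9, 10

reading off 1-entries of Δ²R: w = (10, 5, 6, 8, 9, 3, 1, 7, 4, 2).

Rothe diagram D(w) (32 cells), 6 SE-corners (essential conditions):

[(1, 9, 0), (5, 4, 0), (5, 7, 2), (6, 2, 0), (8, 4, 2), (9, 2, 1)]


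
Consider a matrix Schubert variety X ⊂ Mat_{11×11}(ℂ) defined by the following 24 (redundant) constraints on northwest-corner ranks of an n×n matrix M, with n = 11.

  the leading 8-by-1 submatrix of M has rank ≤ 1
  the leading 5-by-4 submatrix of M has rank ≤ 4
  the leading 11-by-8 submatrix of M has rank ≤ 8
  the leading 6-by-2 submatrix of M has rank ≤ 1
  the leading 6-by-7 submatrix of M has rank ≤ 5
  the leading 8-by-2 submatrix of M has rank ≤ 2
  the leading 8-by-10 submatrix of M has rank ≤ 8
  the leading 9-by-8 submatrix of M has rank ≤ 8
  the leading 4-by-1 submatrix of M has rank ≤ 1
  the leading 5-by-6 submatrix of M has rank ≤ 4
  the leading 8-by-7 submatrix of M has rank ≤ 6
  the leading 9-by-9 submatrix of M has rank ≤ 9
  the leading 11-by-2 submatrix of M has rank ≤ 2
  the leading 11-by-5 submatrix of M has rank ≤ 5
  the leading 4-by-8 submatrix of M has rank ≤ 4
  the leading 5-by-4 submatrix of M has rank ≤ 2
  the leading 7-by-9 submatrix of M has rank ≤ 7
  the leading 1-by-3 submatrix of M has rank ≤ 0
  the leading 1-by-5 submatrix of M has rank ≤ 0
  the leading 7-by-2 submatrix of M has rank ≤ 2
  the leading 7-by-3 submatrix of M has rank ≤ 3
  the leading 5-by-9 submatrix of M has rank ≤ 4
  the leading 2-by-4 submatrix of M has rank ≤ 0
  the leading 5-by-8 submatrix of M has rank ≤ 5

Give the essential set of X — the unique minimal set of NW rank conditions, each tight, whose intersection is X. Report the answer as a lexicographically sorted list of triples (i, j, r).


Computing R[i][j] = min implied NW-rank bound (n=11, 24 conditions):

  R[1]: 0  0  0  0  0  1  1  1  1  1  1
  R[2]: 0  0  0  0  1  2  2  2  2  2  2
  R[3]: 1  1  1  1  2  3  3  3  3  3  3
  R[4]: 1  1  2  2  3  4  4  4  4  4  4
  R[5]: 1  1  2  2  3  4  4  4  4  5  5
  R[6]: 1  1  2  3  4  5  5  5  5  6  6
  R[7]: 1  2  3  4  5  6  6  6  6  7  7
  R[8]: 1  2  3  4  5  6  6  7  7  8  8
  R[9]: 1  2  3  4  5  6  7  8  8  9  9
  R[10]: 1  2  3  4  5  6  7  8  9  10  10
  R[11]: 1  2  3  4  5  6  7  8  9  10  11

giving w = (6, 5, 1, 3, 10, 4, 2, 8, 7, 9, 11) via Δ²R.

Fulton essential set (6 of the 17 Rothe cells):

[(1, 5, 0), (2, 4, 0), (5, 4, 2), (5, 9, 4), (6, 2, 1), (8, 7, 6)]


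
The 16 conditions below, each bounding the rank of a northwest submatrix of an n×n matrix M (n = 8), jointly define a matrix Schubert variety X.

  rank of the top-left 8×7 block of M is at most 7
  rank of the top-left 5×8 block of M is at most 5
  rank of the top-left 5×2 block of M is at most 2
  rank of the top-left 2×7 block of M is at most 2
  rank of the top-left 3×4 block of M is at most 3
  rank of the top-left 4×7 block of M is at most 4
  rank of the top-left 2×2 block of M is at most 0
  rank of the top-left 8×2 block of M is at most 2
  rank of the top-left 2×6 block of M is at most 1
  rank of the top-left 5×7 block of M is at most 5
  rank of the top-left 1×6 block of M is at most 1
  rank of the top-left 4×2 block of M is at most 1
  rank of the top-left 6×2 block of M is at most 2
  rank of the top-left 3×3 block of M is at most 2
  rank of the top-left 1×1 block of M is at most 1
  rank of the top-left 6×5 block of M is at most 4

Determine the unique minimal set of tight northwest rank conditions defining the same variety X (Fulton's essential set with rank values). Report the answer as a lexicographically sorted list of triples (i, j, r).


Reconstructing r_w from the 16 given conditions:

  R[1]: 0, 0, 1, 1, 1, 1, 1, 1
  R[2]: 0, 0, 1, 1, 1, 1, 2, 2
  R[3]: 1, 1, 2, 2, 2, 2, 3, 3
  R[4]: 1, 1, 2, 3, 3, 3, 4, 4
  R[5]: 1, 2, 3, 4, 4, 4, 5, 5
  R[6]: 1, 2, 3, 4, 4, 5, 6, 6
  R[7]: 1, 2, 3, 4, 5, 6, 7, 7
  R[8]: 1, 2, 3, 4, 5, 6, 7, 8

so w = (3, 7, 1, 4, 2, 6, 5, 8).

Rothe diagram D(w) (9 cells), 4 SE-corners (essential conditions):

[(2, 2, 0), (2, 6, 1), (4, 2, 1), (6, 5, 4)]


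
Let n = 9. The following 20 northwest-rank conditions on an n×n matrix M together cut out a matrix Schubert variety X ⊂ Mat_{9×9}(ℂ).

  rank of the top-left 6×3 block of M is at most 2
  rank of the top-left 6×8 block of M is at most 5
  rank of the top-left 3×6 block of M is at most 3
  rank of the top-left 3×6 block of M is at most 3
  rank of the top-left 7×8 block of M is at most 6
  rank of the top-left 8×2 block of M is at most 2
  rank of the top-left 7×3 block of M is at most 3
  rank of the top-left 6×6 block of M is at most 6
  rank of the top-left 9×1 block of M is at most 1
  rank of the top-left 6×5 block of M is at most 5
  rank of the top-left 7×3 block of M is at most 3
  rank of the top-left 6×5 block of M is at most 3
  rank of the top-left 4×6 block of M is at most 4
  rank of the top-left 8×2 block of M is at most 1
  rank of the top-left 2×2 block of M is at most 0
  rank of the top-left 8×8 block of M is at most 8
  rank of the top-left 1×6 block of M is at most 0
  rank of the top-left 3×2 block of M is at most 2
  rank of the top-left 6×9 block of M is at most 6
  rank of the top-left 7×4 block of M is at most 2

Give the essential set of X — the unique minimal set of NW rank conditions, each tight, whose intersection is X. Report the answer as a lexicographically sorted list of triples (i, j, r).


Propagating the 20 rank bounds to every northwest block:

  row 1: 0 0 0 0 0 0 1 1 1
  row 2: 0 0 1 1 1 1 2 2 2
  row 3: 1 1 2 2 2 2 3 3 3
  row 4: 1 1 2 2 3 3 4 4 4
  row 5: 1 1 2 2 3 4 5 5 5
  row 6: 1 1 2 2 3 4 5 5 6
  row 7: 1 1 2 2 3 4 5 6 7
  row 8: 1 1 2 3 4 5 6 7 8
  row 9: 1 2 3 4 5 6 7 8 9

giving w = (7, 3, 1, 5, 6, 9, 8, 4, 2) via Δ²R.

5 SE-corners of the 18-cell Rothe diagram give Ess(w):

[(1, 6, 0), (2, 2, 0), (6, 8, 5), (7, 4, 2), (8, 2, 1)]


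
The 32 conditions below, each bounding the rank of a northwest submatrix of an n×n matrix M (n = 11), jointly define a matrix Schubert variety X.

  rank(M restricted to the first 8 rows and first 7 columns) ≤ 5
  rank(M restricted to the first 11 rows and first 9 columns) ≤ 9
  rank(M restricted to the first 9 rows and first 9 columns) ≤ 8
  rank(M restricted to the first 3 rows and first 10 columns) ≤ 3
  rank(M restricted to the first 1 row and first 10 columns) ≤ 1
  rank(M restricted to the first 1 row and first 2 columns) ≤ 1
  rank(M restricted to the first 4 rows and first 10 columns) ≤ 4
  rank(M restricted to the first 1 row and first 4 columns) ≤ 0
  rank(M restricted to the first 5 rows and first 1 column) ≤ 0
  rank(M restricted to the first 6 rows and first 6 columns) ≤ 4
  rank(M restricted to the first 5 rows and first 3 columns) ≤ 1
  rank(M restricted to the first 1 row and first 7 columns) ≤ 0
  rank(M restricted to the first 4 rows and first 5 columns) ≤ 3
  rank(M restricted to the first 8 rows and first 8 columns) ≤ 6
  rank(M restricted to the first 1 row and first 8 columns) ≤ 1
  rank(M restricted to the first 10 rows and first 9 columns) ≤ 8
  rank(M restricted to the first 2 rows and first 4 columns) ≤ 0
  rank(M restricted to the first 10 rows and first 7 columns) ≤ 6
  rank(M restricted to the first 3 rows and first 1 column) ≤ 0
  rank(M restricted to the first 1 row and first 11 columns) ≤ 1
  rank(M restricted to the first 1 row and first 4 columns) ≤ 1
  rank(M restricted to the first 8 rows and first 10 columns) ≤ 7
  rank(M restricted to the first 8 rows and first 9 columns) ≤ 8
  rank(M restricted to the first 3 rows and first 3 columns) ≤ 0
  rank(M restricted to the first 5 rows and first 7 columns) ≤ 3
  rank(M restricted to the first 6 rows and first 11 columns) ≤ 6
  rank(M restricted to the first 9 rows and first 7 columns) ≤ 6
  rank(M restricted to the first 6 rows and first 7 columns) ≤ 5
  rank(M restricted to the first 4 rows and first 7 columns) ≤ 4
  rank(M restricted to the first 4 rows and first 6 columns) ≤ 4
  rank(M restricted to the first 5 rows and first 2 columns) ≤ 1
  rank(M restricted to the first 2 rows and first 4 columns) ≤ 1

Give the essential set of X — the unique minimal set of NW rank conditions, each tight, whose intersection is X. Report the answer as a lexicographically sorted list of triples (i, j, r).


The tightest implied rank at each (i,j), from the 32 conditions:

  i=1: 0, 0, 0, 0, 0, 0, 0, 1, 1, 1, 1
  i=2: 0, 0, 0, 0, 1, 1, 1, 2, 2, 2, 2
  i=3: 0, 0, 0, 1, 2, 2, 2, 3, 3, 3, 3
  i=4: 0, 1, 1, 2, 3, 3, 3, 4, 4, 4, 4
  i=5: 0, 1, 1, 2, 3, 3, 3, 4, 5, 5, 5
  i=6: 1, 2, 2, 3, 4, 4, 4, 5, 6, 6, 6
  i=7: 1, 2, 3, 4, 5, 5, 5, 6, 7, 7, 7
  i=8: 1, 2, 3, 4, 5, 5, 5, 6, 7, 7, 8
  i=9: 1, 2, 3, 4, 5, 6, 6, 7, 8, 8, 9
  i=10: 1, 2, 3, 4, 5, 6, 6, 7, 8, 9, 10
  i=11: 1, 2, 3, 4, 5, 6, 7, 8, 9, 10, 11

hence w(1..11) = (8, 5, 4, 2, 9, 1, 3, 11, 6, 10, 7).

9 SE-corners of the 23-cell Rothe diagram give Ess(w):

[(1, 7, 0), (2, 4, 0), (3, 3, 0), (5, 1, 0), (5, 3, 1), (5, 7, 3), (8, 7, 5), (8, 10, 7), (10, 7, 6)]


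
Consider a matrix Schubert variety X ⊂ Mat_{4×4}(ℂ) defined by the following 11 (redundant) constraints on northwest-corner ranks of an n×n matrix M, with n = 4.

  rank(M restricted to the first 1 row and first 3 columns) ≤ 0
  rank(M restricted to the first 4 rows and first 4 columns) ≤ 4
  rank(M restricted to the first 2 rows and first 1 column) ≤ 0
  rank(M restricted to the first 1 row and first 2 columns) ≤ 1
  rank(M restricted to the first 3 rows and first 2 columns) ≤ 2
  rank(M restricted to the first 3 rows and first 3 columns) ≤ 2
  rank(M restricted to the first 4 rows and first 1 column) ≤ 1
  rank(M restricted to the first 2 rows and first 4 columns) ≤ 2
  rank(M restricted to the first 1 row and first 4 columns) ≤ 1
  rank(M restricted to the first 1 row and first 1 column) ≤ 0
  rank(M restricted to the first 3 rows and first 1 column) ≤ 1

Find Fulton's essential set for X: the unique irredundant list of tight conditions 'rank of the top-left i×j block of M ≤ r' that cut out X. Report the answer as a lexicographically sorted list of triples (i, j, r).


Computing R[i][j] = min implied NW-rank bound (n=4, 11 conditions):

  i=1: 0  0  0  1
  i=2: 0  1  1  2
  i=3: 1  2  2  3
  i=4: 1  2  3  4

second differences of R give the permutation w = (4, 2, 1, 3).

Rothe diagram D(w) (4 cells), 2 SE-corners (essential conditions):

[(1, 3, 0), (2, 1, 0)]


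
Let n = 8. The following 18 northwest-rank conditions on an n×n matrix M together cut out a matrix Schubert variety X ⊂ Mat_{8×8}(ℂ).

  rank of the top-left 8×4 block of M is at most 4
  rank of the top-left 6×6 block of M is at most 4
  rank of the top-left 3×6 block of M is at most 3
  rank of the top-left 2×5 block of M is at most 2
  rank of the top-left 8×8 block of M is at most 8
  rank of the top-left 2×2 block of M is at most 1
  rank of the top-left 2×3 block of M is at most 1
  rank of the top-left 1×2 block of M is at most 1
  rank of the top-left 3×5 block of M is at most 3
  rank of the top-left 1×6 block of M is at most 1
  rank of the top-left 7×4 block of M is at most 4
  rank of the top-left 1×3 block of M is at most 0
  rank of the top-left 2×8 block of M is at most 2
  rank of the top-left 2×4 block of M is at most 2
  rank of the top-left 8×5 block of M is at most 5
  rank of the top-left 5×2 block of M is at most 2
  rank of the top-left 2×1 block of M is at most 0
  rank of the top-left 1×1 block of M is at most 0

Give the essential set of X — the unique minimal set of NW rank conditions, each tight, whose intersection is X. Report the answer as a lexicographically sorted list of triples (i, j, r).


Reconstructing r_w from the 18 given conditions:

  row 1: 0, 0, 0, 1, 1, 1, 1, 1
  row 2: 0, 1, 1, 2, 2, 2, 2, 2
  row 3: 1, 2, 2, 3, 3, 3, 3, 3
  row 4: 1, 2, 3, 4, 4, 4, 4, 4
  row 5: 1, 2, 3, 4, 4, 4, 5, 5
  row 6: 1, 2, 3, 4, 4, 4, 5, 6
  row 7: 1, 2, 3, 4, 5, 5, 6, 7
  row 8: 1, 2, 3, 4, 5, 6, 7, 8

so w = (4, 2, 1, 3, 7, 8, 5, 6).

ℓ(w)=8; the 3 essential cells (i,j,r):

[(1, 3, 0), (2, 1, 0), (6, 6, 4)]


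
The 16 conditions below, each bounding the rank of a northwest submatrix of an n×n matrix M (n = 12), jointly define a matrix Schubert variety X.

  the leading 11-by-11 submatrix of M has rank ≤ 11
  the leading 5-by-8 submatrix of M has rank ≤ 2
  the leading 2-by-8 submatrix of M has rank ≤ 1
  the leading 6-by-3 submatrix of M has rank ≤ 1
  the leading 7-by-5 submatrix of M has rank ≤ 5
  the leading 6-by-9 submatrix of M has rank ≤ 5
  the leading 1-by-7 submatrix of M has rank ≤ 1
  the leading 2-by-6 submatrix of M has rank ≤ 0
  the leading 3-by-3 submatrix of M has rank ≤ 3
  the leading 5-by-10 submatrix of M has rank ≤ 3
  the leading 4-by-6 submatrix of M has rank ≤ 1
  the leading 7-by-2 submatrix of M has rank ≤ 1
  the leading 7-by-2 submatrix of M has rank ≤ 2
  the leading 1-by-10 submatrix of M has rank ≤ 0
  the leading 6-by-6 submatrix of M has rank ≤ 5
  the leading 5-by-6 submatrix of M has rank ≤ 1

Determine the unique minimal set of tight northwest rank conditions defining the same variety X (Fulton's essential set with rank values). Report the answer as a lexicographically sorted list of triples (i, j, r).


Recovering R(i,j) via the rank-extension bound from the 16 conditions:

  row 1: 0 0 0 0 0 0 0 0 0 0 1 1
  row 2: 0 0 0 0 0 0 1 1 1 1 2 2
  row 3: 1 1 1 1 1 1 2 2 2 2 3 3
  row 4: 1 1 1 1 1 1 2 2 3 3 4 4
  row 5: 1 1 1 1 1 1 2 2 3 3 4 5
  row 6: 1 1 1 2 2 2 3 3 4 4 5 6
  row 7: 1 1 2 3 3 3 4 4 5 5 6 7
  row 8: 1 2 3 4 4 4 5 5 6 6 7 8
  row 9: 1 2 3 4 5 5 6 6 7 7 8 9
  row 10: 1 2 3 4 5 6 7 7 8 8 9 10
  row 11: 1 2 3 4 5 6 7 8 9 9 10 11
  row 12: 1 2 3 4 5 6 7 8 9 10 11 12

reading off 1-entries of Δ²R: w = (11, 7, 1, 9, 12, 4, 3, 2, 5, 6, 8, 10).

ℓ(w)=32; the 7 essential cells (i,j,r):

[(1, 10, 0), (2, 6, 0), (5, 6, 1), (5, 8, 2), (5, 10, 3), (6, 3, 1), (7, 2, 1)]


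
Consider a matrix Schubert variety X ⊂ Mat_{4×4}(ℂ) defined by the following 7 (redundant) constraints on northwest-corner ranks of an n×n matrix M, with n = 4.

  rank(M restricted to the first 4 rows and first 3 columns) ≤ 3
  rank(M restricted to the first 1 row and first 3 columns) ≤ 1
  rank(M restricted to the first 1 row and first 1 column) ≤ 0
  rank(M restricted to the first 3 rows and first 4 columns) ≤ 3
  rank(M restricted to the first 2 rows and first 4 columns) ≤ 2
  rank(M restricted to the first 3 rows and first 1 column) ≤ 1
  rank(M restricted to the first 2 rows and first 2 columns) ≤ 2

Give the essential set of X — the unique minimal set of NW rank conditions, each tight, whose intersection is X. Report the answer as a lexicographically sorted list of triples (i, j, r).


Computing R[i][j] = min implied NW-rank bound (n=4, 7 conditions):

  R[1]: 0 | 1 | 1 | 1
  R[2]: 1 | 2 | 2 | 2
  R[3]: 1 | 2 | 3 | 3
  R[4]: 1 | 2 | 3 | 4

giving w = (2, 1, 3, 4) via Δ²R.

1 SE-corner of the 1-cell Rothe diagram gives Ess(w):

[(1, 1, 0)]


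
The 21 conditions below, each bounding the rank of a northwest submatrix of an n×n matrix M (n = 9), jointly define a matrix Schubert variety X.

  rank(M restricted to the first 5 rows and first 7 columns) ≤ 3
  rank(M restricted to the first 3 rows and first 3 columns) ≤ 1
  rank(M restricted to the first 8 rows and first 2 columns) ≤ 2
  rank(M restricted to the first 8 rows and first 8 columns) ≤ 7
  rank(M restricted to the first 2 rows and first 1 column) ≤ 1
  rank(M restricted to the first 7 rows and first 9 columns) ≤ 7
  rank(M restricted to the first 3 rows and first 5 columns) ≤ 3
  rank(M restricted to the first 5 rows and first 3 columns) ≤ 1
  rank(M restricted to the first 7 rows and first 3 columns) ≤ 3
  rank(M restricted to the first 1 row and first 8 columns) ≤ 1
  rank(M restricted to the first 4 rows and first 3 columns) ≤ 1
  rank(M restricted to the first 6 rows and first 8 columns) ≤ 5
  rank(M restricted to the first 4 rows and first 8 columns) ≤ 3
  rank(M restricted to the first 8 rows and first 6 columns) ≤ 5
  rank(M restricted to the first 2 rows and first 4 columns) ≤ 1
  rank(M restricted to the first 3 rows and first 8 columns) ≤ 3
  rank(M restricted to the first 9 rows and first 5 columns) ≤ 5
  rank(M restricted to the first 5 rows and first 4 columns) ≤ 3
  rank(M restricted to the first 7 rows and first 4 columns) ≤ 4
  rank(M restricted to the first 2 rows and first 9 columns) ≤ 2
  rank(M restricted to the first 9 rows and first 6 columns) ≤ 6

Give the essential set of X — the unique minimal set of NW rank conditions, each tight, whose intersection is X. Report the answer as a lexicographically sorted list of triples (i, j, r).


Recovering R(i,j) via the rank-extension bound from the 21 conditions:

  i=1: 1  1  1  1  1  1  1  1  1
  i=2: 1  1  1  1  2  2  2  2  2
  i=3: 1  1  1  2  3  3  3  3  3
  i=4: 1  1  1  2  3  3  3  3  4
  i=5: 1  1  1  2  3  3  3  4  5
  i=6: 1  2  2  3  4  4  4  5  6
  i=7: 1  2  3  4  5  5  5  6  7
  i=8: 1  2  3  4  5  5  6  7  8
  i=9: 1  2  3  4  5  6  7  8  9

second differences of R give the permutation w = (1, 5, 4, 9, 8, 2, 3, 7, 6).

D(w) has 15 cells with 5 SE-corners; essential set:

[(2, 4, 1), (4, 8, 3), (5, 3, 1), (5, 7, 3), (8, 6, 5)]


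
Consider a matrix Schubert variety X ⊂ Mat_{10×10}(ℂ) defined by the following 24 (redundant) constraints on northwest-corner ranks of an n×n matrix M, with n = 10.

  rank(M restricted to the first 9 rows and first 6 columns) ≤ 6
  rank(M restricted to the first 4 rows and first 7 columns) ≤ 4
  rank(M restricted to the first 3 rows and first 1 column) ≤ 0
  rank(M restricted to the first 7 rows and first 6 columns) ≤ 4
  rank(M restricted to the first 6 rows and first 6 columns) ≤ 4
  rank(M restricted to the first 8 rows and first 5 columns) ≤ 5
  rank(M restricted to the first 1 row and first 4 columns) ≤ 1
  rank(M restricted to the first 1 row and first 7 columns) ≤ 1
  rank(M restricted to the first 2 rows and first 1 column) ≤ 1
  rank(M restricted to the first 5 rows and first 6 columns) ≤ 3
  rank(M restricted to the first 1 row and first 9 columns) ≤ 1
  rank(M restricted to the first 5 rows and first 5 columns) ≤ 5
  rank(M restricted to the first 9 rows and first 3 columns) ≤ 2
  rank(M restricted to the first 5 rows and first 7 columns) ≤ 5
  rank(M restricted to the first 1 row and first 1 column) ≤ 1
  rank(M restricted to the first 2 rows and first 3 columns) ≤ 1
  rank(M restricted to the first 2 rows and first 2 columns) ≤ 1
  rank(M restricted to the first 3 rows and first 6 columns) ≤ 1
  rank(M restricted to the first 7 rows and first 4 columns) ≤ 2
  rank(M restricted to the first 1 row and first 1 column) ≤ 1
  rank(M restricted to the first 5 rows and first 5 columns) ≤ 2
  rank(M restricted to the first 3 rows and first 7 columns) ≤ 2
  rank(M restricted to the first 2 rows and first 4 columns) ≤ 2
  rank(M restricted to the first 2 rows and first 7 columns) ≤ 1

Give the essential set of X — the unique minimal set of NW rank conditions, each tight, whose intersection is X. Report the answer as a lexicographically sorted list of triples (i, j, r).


Rank table r_w(10×10) implied by the 24 constraints:

  0  1  1  1  1  1  1  1  1  1
  0  1  1  1  1  1  1  2  2  2
  0  1  1  1  1  1  2  3  3  3
  1  2  2  2  2  2  3  4  4  4
  1  2  2  2  2  3  4  5  5  5
  1  2  2  2  3  4  5  6  6  6
  1  2  2  2  3  4  5  6  7  7
  1  2  2  3  4  5  6  7  8  8
  1  2  2  3  4  5  6  7  8  9
  1  2  3  4  5  6  7  8  9  10

reading off 1-entries of Δ²R: w = (2, 8, 7, 1, 6, 5, 9, 4, 10, 3).

ℓ(w)=21; the 6 essential cells (i,j,r):

[(2, 7, 1), (3, 1, 0), (3, 6, 1), (5, 5, 2), (7, 4, 2), (9, 3, 2)]


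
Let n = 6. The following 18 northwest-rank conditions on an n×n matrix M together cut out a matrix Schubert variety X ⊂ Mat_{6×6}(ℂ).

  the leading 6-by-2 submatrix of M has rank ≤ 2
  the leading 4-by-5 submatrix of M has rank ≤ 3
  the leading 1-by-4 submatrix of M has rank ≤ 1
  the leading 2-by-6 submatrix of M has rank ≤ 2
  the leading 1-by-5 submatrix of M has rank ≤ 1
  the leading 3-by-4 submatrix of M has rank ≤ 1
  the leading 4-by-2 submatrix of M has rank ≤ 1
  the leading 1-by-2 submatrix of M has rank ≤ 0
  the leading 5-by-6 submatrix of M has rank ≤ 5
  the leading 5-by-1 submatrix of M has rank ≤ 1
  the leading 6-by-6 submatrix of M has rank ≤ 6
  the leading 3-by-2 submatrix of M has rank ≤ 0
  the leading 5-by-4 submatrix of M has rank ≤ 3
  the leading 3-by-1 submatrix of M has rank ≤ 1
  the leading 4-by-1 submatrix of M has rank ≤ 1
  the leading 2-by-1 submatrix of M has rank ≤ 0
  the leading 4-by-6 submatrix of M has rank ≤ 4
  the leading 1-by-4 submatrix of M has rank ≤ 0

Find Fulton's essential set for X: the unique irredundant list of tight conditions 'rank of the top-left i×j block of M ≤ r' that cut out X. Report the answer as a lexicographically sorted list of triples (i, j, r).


Propagating the 18 rank bounds to every northwest block:

  i=1: 0 0 0 0 1 1
  i=2: 0 0 1 1 2 2
  i=3: 0 0 1 1 2 3
  i=4: 1 1 2 2 3 4
  i=5: 1 2 3 3 4 5
  i=6: 1 2 3 4 5 6

second differences of R give the permutation w = (5, 3, 6, 1, 2, 4).

Rothe diagram D(w) (9 cells), 3 SE-corners (essential conditions):

[(1, 4, 0), (3, 2, 0), (3, 4, 1)]


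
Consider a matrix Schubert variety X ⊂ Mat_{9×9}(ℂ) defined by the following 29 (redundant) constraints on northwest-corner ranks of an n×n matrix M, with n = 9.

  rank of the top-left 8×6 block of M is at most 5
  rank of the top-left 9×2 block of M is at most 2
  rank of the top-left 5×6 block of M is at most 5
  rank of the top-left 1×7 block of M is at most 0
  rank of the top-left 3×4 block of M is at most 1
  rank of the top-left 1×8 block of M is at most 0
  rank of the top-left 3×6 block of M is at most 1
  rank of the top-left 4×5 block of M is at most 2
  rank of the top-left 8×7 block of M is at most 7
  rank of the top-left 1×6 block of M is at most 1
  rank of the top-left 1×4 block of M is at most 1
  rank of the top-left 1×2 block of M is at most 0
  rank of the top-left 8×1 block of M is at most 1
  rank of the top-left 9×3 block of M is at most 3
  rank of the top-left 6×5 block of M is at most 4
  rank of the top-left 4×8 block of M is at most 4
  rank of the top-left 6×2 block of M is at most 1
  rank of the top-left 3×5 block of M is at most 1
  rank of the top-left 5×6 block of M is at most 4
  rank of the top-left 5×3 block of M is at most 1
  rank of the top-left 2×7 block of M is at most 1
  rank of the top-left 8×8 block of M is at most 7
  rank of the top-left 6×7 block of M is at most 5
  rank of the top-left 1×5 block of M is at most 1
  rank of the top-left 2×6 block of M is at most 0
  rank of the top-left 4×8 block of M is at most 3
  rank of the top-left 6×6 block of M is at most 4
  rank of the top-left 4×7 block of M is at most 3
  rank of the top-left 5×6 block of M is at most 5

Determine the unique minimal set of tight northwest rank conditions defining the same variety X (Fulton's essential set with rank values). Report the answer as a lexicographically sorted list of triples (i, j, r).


Rank table r_w(9×9) implied by the 29 constraints:

  i=1: 0 | 0 | 0 | 0 | 0 | 0 | 0 | 0 | 1
  i=2: 0 | 0 | 0 | 0 | 0 | 0 | 1 | 1 | 2
  i=3: 1 | 1 | 1 | 1 | 1 | 1 | 2 | 2 | 3
  i=4: 1 | 1 | 1 | 2 | 2 | 2 | 3 | 3 | 4
  i=5: 1 | 1 | 1 | 2 | 3 | 3 | 4 | 4 | 5
  i=6: 1 | 1 | 2 | 3 | 4 | 4 | 5 | 5 | 6
  i=7: 1 | 2 | 3 | 4 | 5 | 5 | 6 | 6 | 7
  i=8: 1 | 2 | 3 | 4 | 5 | 5 | 6 | 7 | 8
  i=9: 1 | 2 | 3 | 4 | 5 | 6 | 7 | 8 | 9

reading off 1-entries of Δ²R: w = (9, 7, 1, 4, 5, 3, 2, 8, 6).

|D(w)|=20, |Ess(w)|=5:

[(1, 8, 0), (2, 6, 0), (5, 3, 1), (6, 2, 1), (8, 6, 5)]


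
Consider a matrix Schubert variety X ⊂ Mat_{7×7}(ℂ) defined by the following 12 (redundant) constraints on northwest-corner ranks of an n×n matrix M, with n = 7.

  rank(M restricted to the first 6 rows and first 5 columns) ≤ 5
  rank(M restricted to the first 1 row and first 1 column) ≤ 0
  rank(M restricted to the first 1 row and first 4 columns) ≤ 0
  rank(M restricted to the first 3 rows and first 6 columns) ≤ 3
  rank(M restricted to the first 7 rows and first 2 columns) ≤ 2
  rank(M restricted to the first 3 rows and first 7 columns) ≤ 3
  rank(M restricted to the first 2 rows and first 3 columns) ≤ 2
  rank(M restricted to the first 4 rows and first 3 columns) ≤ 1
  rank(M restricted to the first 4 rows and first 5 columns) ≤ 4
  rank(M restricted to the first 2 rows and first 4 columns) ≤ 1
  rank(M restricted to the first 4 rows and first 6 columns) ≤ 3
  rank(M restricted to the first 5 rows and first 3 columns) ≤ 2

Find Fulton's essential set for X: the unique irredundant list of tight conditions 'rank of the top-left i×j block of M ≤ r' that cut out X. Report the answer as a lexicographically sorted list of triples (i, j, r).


Reconstructing r_w from the 12 given conditions:

  0, 0, 0, 0, 1, 1, 1
  1, 1, 1, 1, 2, 2, 2
  1, 1, 1, 2, 3, 3, 3
  1, 1, 1, 2, 3, 3, 4
  1, 2, 2, 3, 4, 4, 5
  1, 2, 3, 4, 5, 5, 6
  1, 2, 3, 4, 5, 6, 7

giving w = (5, 1, 4, 7, 2, 3, 6) via Δ²R.

ℓ(w)=9; the 3 essential cells (i,j,r):

[(1, 4, 0), (4, 3, 1), (4, 6, 3)]
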